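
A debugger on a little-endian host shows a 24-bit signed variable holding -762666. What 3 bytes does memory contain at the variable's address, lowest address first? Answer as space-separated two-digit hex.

D6 5C F4

Two's complement of -762666 in 24 bits: 762666 = 0x0BA32A; invert → 0xF45CD5; add 1 → 0xF45CD6.
Split into bytes (most-significant first): F4 5C D6.
Little-endian stores the least-significant byte at the lowest address.
So at ascending addresses the bytes are D6 5C F4.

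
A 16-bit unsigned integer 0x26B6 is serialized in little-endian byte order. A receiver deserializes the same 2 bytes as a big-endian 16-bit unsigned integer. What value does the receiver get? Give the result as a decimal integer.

Stored little-endian, the bytes at ascending addresses are B6 26.
Read back as big-endian, the last byte is least significant, giving 0xB626.
0xB626 = 46630.

46630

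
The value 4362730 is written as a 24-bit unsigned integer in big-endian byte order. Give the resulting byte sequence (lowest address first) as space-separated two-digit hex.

4362730 in hexadecimal, padded to 24 bits, is 0x4291EA.
Split into bytes (most-significant first): 42 91 EA.
Big-endian stores the most-significant byte at the lowest address.
So the memory order matches the most-significant-first order: 42 91 EA.

42 91 EA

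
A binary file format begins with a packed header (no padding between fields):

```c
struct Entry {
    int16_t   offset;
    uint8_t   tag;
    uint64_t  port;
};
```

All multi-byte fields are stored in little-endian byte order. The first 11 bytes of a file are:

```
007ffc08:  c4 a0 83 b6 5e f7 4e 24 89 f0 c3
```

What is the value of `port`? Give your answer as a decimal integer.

14118935620843167414

`port` follows `offset` (2 B), `tag` (1 B), so it starts at offset 2 + 1 = 3 and occupies 8 bytes.
Bytes at offsets 3..10: B6 5E F7 4E 24 89 F0 C3.
Little-endian stores the least-significant byte at the lowest address.
Reassemble most-significant byte first: C3 F0 89 24 4E F7 5E B6 → 0xC3F089244EF75EB6.
0xC3F089244EF75EB6 = 14118935620843167414.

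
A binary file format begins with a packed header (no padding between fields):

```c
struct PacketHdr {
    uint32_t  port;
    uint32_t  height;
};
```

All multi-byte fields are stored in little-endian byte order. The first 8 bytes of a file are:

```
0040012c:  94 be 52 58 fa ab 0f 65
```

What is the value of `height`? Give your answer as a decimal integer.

`height` follows `port` (4 bytes), so it starts at byte offset 4 and occupies 4 bytes.
Bytes at offsets 4..7: FA AB 0F 65.
In little-endian order the low byte comes first in memory.
Reassemble most-significant byte first: 65 0F AB FA → 0x650FABFA.
0x650FABFA = 1695525882.

1695525882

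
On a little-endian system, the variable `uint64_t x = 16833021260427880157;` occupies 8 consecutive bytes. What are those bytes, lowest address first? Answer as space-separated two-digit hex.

DD E6 66 B4 A6 E7 9A E9

16833021260427880157 in hexadecimal, padded to 64 bits, is 0xE99AE7A6B466E6DD.
Split into bytes (most-significant first): E9 9A E7 A6 B4 66 E6 DD.
Little-endian stores the least-significant byte at the lowest address.
So at ascending addresses the bytes are DD E6 66 B4 A6 E7 9A E9.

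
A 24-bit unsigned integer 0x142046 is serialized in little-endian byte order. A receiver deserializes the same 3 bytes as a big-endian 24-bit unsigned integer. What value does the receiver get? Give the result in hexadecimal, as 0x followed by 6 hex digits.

0x462014

Stored little-endian, the bytes at ascending addresses are 46 20 14.
Read back as big-endian, the last byte is least significant, giving 0x462014.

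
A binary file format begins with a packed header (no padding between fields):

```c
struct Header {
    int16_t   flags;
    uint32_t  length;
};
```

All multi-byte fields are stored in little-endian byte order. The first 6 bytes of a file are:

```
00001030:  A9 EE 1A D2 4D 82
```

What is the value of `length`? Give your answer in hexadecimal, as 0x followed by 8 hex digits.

`length` follows `flags` (2 bytes), so it starts at byte offset 2 and occupies 4 bytes.
Bytes at offsets 2..5: 1A D2 4D 82.
In little-endian order the low byte comes first in memory.
Reassemble most-significant byte first: 82 4D D2 1A → 0x824DD21A.

0x824DD21A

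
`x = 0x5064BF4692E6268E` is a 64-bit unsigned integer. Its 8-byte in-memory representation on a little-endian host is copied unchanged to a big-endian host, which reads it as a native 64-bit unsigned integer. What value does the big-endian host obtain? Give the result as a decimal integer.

Stored little-endian, the bytes at ascending addresses are 8E 26 E6 92 46 BF 64 50.
Read back as big-endian, the last byte is least significant, giving 0x8E26E69246BF6450.
0x8E26E69246BF6450 = 10243127918427333712.

10243127918427333712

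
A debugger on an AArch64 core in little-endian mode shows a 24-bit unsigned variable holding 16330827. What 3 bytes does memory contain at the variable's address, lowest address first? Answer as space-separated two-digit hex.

16330827 in hexadecimal, padded to 24 bits, is 0xF9304B.
Split into bytes (most-significant first): F9 30 4B.
In little-endian order the low byte comes first in memory.
So at ascending addresses the bytes are 4B 30 F9.

4B 30 F9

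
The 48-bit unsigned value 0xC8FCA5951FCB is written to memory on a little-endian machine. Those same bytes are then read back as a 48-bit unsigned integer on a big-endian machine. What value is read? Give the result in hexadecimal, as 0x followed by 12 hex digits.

Stored little-endian, the bytes at ascending addresses are CB 1F 95 A5 FC C8.
Read back as big-endian, the last byte is least significant, giving 0xCB1F95A5FCC8.

0xCB1F95A5FCC8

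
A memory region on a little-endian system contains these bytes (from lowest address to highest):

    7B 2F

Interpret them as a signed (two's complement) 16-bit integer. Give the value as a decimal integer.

In little-endian order the low byte comes first in memory.
Reassemble most-significant byte first: 2F 7B → 0x2F7B.
0x2F7B = 12155.

12155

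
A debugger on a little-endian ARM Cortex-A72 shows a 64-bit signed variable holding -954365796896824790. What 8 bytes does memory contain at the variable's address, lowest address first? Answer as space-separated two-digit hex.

2A A2 2E 3A 5D 69 C1 F2

Two's complement of -954365796896824790 in 64 bits: 954365796896824790 = 0x0D3E96A2C5D15DD6; invert → 0xF2C1695D3A2EA229; add 1 → 0xF2C1695D3A2EA22A.
Split into bytes (most-significant first): F2 C1 69 5D 3A 2E A2 2A.
In little-endian order the low byte comes first in memory.
So at ascending addresses the bytes are 2A A2 2E 3A 5D 69 C1 F2.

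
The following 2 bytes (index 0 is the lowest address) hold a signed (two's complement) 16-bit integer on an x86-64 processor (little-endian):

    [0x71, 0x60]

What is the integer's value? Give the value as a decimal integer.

Little-endian stores the least-significant byte at the lowest address.
Reassemble most-significant byte first: 60 71 → 0x6071.
0x6071 = 24689.

24689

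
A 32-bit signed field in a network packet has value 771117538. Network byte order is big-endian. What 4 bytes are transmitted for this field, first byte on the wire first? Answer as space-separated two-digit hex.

771117538 in hexadecimal, padded to 32 bits, is 0x2DF651E2.
Split into bytes (most-significant first): 2D F6 51 E2.
In big-endian order the high byte comes first in memory.
So the memory order matches the most-significant-first order: 2D F6 51 E2.

2D F6 51 E2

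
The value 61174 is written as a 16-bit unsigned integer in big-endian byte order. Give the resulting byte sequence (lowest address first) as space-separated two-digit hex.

61174 in hexadecimal, padded to 16 bits, is 0xEEF6.
Split into bytes (most-significant first): EE F6.
In big-endian order the high byte comes first in memory.
So the memory order matches the most-significant-first order: EE F6.

EE F6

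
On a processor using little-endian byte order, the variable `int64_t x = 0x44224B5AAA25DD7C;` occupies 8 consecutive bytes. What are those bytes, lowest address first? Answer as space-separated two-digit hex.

7C DD 25 AA 5A 4B 22 44

Split into bytes (most-significant first): 44 22 4B 5A AA 25 DD 7C.
Little-endian: lowest address holds the least-significant byte.
So at ascending addresses the bytes are 7C DD 25 AA 5A 4B 22 44.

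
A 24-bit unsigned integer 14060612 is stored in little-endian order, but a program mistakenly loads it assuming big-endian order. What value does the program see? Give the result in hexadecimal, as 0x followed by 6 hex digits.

0x448CD6

14060612 in 24-bit hexadecimal is 0xD68C44.
Stored little-endian, the bytes at ascending addresses are 44 8C D6.
Read back as big-endian, the last byte is least significant, giving 0x448CD6.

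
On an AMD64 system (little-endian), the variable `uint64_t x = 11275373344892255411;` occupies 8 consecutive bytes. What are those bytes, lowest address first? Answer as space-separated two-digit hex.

11275373344892255411 in hexadecimal, padded to 64 bits, is 0x9C7A2C515435FCB3.
Split into bytes (most-significant first): 9C 7A 2C 51 54 35 FC B3.
Little-endian stores the least-significant byte at the lowest address.
So at ascending addresses the bytes are B3 FC 35 54 51 2C 7A 9C.

B3 FC 35 54 51 2C 7A 9C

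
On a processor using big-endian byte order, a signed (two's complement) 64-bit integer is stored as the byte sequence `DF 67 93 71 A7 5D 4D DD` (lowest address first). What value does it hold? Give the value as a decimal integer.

Big-endian stores the most-significant byte at the lowest address.
The bytes are already most-significant first: 0xDF679371A75D4DDD.
Top bit is set, so as a signed 64-bit value this is 0xDF679371A75D4DDD − 2^64 = -2348746564301926947.

-2348746564301926947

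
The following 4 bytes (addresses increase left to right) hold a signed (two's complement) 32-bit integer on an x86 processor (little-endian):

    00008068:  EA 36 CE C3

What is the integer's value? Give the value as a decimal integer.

In little-endian order the low byte comes first in memory.
Reassemble most-significant byte first: C3 CE 36 EA → 0xC3CE36EA.
Top bit is set, so as a signed 32-bit value this is 0xC3CE36EA − 2^32 = -1009895702.

-1009895702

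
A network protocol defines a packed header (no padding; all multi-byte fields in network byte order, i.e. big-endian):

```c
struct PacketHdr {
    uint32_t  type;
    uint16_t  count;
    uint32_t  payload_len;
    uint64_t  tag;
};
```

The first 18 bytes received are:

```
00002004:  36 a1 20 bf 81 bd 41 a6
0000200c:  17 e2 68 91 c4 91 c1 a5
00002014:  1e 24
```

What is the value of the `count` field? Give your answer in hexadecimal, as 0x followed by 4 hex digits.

`count` follows `type` (4 bytes), so it starts at byte offset 4 and occupies 2 bytes.
Bytes at offsets 4..5: 81 BD.
Big-endian: lowest address holds the most-significant byte.
The bytes are already most-significant first: 0x81BD.

0x81BD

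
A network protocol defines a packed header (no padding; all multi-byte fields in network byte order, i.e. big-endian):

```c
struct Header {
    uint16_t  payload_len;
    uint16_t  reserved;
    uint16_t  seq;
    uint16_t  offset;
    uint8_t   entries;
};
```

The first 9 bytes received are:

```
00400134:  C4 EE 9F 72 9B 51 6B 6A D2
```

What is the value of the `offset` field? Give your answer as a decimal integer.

`offset` follows `payload_len` (2 B), `reserved` (2 B), `seq` (2 B), so it starts at offset 2 + 2 + 2 = 6 and occupies 2 bytes.
Bytes at offsets 6..7: 6B 6A.
Big-endian stores the most-significant byte at the lowest address.
The bytes are already most-significant first: 0x6B6A.
0x6B6A = 27498.

27498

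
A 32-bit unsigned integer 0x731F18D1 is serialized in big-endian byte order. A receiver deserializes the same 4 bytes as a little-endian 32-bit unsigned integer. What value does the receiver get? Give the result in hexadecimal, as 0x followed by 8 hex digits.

Stored big-endian, the bytes at ascending addresses are 73 1F 18 D1.
Read back as little-endian, the first byte is least significant, giving 0xD1181F73.

0xD1181F73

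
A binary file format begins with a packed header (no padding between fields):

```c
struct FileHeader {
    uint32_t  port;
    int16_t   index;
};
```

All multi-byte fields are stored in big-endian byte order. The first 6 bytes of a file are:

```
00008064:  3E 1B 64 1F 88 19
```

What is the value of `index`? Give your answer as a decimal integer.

-30695

`index` follows `port` (4 bytes), so it starts at byte offset 4 and occupies 2 bytes.
Bytes at offsets 4..5: 88 19.
In big-endian order the high byte comes first in memory.
The bytes are already most-significant first: 0x8819.
Top bit is set, so as a signed 16-bit value this is 0x8819 − 2^16 = -30695.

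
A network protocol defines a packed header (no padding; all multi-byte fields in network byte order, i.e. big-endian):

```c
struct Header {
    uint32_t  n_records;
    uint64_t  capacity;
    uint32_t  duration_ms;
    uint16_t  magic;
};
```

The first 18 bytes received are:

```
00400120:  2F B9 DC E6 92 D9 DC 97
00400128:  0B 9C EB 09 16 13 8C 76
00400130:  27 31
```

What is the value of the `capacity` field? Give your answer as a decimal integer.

10581731340776696585

`capacity` follows `n_records` (4 bytes), so it starts at byte offset 4 and occupies 8 bytes.
Bytes at offsets 4..11: 92 D9 DC 97 0B 9C EB 09.
Big-endian: lowest address holds the most-significant byte.
The bytes are already most-significant first: 0x92D9DC970B9CEB09.
0x92D9DC970B9CEB09 = 10581731340776696585.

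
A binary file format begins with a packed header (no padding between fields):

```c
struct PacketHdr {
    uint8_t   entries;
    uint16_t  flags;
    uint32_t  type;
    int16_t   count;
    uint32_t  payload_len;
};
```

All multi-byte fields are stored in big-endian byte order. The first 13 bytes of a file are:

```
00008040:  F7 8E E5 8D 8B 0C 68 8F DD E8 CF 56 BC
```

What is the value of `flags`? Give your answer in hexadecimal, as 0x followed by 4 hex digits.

0x8EE5

`flags` follows `entries` (1 byte), so it starts at byte offset 1 and occupies 2 bytes.
Bytes at offsets 1..2: 8E E5.
In big-endian order the high byte comes first in memory.
The bytes are already most-significant first: 0x8EE5.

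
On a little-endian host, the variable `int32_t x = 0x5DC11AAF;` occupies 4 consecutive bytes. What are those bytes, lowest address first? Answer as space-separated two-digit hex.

Split into bytes (most-significant first): 5D C1 1A AF.
In little-endian order the low byte comes first in memory.
So at ascending addresses the bytes are AF 1A C1 5D.

AF 1A C1 5D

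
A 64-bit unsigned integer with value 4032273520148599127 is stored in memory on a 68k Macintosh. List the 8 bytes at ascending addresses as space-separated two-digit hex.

37 F5 83 67 15 AB D1 57

4032273520148599127 in hexadecimal, padded to 64 bits, is 0x37F5836715ABD157.
Split into bytes (most-significant first): 37 F5 83 67 15 AB D1 57.
Big-endian: lowest address holds the most-significant byte.
So the memory order matches the most-significant-first order: 37 F5 83 67 15 AB D1 57.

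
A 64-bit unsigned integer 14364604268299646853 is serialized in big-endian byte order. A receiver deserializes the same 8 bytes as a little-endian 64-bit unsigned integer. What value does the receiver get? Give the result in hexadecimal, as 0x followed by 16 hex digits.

14364604268299646853 in 64-bit hexadecimal is 0xC75953799F0F7785.
Stored big-endian, the bytes at ascending addresses are C7 59 53 79 9F 0F 77 85.
Read back as little-endian, the first byte is least significant, giving 0x85770F9F795359C7.

0x85770F9F795359C7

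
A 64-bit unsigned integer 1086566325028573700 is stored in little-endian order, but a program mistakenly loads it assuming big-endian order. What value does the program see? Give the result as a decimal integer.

347404804814935055

1086566325028573700 in 64-bit hexadecimal is 0x0F144250D43AD204.
Stored little-endian, the bytes at ascending addresses are 04 D2 3A D4 50 42 14 0F.
Read back as big-endian, the last byte is least significant, giving 0x04D23AD45042140F.
0x04D23AD45042140F = 347404804814935055.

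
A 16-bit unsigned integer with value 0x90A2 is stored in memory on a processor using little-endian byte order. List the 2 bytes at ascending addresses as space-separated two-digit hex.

Split into bytes (most-significant first): 90 A2.
In little-endian order the low byte comes first in memory.
So at ascending addresses the bytes are A2 90.

A2 90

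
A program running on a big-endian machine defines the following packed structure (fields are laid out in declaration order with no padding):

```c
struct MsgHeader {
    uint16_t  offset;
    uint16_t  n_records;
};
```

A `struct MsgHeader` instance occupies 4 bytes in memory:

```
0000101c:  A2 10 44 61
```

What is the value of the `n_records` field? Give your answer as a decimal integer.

17505

`n_records` follows `offset` (2 bytes), so it starts at byte offset 2 and occupies 2 bytes.
Bytes at offsets 2..3: 44 61.
Big-endian stores the most-significant byte at the lowest address.
The bytes are already most-significant first: 0x4461.
0x4461 = 17505.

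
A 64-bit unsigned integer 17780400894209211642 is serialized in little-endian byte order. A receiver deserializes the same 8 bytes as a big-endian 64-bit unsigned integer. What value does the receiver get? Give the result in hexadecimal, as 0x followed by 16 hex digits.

0xFABC609F68ACC0F6

17780400894209211642 in 64-bit hexadecimal is 0xF6C0AC689F60BCFA.
Stored little-endian, the bytes at ascending addresses are FA BC 60 9F 68 AC C0 F6.
Read back as big-endian, the last byte is least significant, giving 0xFABC609F68ACC0F6.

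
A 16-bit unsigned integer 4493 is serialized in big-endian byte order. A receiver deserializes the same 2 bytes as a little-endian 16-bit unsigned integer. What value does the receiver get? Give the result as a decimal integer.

36113

4493 in 16-bit hexadecimal is 0x118D.
Stored big-endian, the bytes at ascending addresses are 11 8D.
Read back as little-endian, the first byte is least significant, giving 0x8D11.
0x8D11 = 36113.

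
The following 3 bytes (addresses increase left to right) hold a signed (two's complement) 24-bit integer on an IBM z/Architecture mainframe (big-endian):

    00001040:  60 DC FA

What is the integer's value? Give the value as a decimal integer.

Big-endian: lowest address holds the most-significant byte.
The bytes are already most-significant first: 0x60DCFA.
0x60DCFA = 6348026.

6348026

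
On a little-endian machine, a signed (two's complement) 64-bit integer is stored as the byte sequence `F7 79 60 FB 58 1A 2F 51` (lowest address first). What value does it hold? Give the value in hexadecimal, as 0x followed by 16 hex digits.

Little-endian: lowest address holds the least-significant byte.
Reassemble most-significant byte first: 51 2F 1A 58 FB 60 79 F7 → 0x512F1A58FB6079F7.

0x512F1A58FB6079F7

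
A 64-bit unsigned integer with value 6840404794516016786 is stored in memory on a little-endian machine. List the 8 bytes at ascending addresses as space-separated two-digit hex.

6840404794516016786 in hexadecimal, padded to 64 bits, is 0x5EEDFFEB29018E92.
Split into bytes (most-significant first): 5E ED FF EB 29 01 8E 92.
Little-endian: lowest address holds the least-significant byte.
So at ascending addresses the bytes are 92 8E 01 29 EB FF ED 5E.

92 8E 01 29 EB FF ED 5E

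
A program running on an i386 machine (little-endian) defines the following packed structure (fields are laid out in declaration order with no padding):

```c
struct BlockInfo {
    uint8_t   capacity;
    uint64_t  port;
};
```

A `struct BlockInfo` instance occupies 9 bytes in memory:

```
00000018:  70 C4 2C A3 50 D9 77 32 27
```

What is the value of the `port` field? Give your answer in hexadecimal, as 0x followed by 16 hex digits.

0x273277D950A32CC4

`port` follows `capacity` (1 byte), so it starts at byte offset 1 and occupies 8 bytes.
Bytes at offsets 1..8: C4 2C A3 50 D9 77 32 27.
Little-endian: lowest address holds the least-significant byte.
Reassemble most-significant byte first: 27 32 77 D9 50 A3 2C C4 → 0x273277D950A32CC4.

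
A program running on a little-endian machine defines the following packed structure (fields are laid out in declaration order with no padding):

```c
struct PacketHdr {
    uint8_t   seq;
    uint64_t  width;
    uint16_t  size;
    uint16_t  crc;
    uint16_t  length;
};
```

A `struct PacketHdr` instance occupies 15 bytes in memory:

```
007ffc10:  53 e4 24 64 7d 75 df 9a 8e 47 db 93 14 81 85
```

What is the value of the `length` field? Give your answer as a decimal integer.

`length` follows `seq` (1 B), `width` (8 B), `size` (2 B), `crc` (2 B), so it starts at offset 1 + 8 + 2 + 2 = 13 and occupies 2 bytes.
Bytes at offsets 13..14: 81 85.
Little-endian: lowest address holds the least-significant byte.
Reassemble most-significant byte first: 85 81 → 0x8581.
0x8581 = 34177.

34177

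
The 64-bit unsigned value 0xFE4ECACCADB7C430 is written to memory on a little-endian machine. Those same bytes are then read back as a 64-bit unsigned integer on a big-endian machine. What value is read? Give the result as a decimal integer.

Stored little-endian, the bytes at ascending addresses are 30 C4 B7 AD CC CA 4E FE.
Read back as big-endian, the last byte is least significant, giving 0x30C4B7ADCCCA4EFE.
0x30C4B7ADCCCA4EFE = 3514135566348865278.

3514135566348865278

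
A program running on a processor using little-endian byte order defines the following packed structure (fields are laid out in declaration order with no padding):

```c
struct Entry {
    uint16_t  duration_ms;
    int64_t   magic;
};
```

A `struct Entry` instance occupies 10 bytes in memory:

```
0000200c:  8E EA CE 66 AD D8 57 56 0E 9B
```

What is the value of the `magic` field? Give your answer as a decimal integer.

`magic` follows `duration_ms` (2 bytes), so it starts at byte offset 2 and occupies 8 bytes.
Bytes at offsets 2..9: CE 66 AD D8 57 56 0E 9B.
Little-endian: lowest address holds the least-significant byte.
Reassemble most-significant byte first: 9B 0E 56 57 D8 AD 66 CE → 0x9B0E5657D8AD66CE.
Top bit is set, so as a signed 64-bit value this is 0x9B0E5657D8AD66CE − 2^64 = -7273781412859386162.

-7273781412859386162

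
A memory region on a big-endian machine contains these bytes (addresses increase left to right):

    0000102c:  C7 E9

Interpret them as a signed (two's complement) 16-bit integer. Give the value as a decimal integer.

In big-endian order the high byte comes first in memory.
The bytes are already most-significant first: 0xC7E9.
Top bit is set, so as a signed 16-bit value this is 0xC7E9 − 2^16 = -14359.

-14359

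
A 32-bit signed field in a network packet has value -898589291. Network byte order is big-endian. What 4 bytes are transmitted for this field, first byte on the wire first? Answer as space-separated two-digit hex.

CA 70 9D 95

Two's complement of -898589291 in 32 bits: 898589291 = 0x358F626B; invert → 0xCA709D94; add 1 → 0xCA709D95.
Split into bytes (most-significant first): CA 70 9D 95.
Big-endian: lowest address holds the most-significant byte.
So the memory order matches the most-significant-first order: CA 70 9D 95.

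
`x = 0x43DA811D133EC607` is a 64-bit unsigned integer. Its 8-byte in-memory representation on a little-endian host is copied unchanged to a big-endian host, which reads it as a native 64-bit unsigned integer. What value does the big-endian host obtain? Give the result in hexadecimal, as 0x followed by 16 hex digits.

Stored little-endian, the bytes at ascending addresses are 07 C6 3E 13 1D 81 DA 43.
Read back as big-endian, the last byte is least significant, giving 0x07C63E131D81DA43.

0x07C63E131D81DA43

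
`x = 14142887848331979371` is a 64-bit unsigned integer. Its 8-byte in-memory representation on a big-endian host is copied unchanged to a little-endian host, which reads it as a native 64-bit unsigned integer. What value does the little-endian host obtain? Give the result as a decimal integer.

14142887848331979371 in 64-bit hexadecimal is 0xC445A190DA042A6B.
Stored big-endian, the bytes at ascending addresses are C4 45 A1 90 DA 04 2A 6B.
Read back as little-endian, the first byte is least significant, giving 0x6B2A04DA90A145C4.
0x6B2A04DA90A145C4 = 7721989847856006596.

7721989847856006596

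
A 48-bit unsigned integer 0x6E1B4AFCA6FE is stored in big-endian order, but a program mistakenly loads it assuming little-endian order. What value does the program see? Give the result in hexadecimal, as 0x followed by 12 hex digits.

0xFEA6FC4A1B6E

Stored big-endian, the bytes at ascending addresses are 6E 1B 4A FC A6 FE.
Read back as little-endian, the first byte is least significant, giving 0xFEA6FC4A1B6E.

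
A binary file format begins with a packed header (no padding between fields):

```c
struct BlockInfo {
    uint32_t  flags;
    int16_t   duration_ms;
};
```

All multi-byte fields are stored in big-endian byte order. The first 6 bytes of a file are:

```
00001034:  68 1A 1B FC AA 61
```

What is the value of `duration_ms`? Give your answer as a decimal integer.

`duration_ms` follows `flags` (4 bytes), so it starts at byte offset 4 and occupies 2 bytes.
Bytes at offsets 4..5: AA 61.
Big-endian stores the most-significant byte at the lowest address.
The bytes are already most-significant first: 0xAA61.
Top bit is set, so as a signed 16-bit value this is 0xAA61 − 2^16 = -21919.

-21919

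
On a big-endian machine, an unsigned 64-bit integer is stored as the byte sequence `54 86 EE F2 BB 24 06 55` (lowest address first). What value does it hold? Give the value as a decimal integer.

In big-endian order the high byte comes first in memory.
The bytes are already most-significant first: 0x5486EEF2BB240655.
0x5486EEF2BB240655 = 6090818272354371157.

6090818272354371157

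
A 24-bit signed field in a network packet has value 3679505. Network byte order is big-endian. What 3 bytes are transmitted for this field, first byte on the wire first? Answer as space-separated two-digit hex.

3679505 in hexadecimal, padded to 24 bits, is 0x382511.
Split into bytes (most-significant first): 38 25 11.
In big-endian order the high byte comes first in memory.
So the memory order matches the most-significant-first order: 38 25 11.

38 25 11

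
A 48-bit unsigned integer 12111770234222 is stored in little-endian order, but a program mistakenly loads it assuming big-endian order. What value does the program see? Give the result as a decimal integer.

12111770234222 in 48-bit hexadecimal is 0x0B03FDC32D6E.
Stored little-endian, the bytes at ascending addresses are 6E 2D C3 FD 03 0B.
Read back as big-endian, the last byte is least significant, giving 0x6E2DC3FD030B.
0x6E2DC3FD030B = 121142840722187.

121142840722187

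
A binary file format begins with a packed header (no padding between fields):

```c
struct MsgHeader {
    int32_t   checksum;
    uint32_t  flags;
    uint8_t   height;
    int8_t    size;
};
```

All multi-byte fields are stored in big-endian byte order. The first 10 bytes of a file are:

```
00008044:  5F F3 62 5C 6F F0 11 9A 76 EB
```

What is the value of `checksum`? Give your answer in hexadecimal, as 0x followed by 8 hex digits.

`checksum` is the first field, at byte offset 0, occupying 4 bytes.
Bytes at offsets 0..3: 5F F3 62 5C.
Big-endian: lowest address holds the most-significant byte.
The bytes are already most-significant first: 0x5FF3625C.

0x5FF3625C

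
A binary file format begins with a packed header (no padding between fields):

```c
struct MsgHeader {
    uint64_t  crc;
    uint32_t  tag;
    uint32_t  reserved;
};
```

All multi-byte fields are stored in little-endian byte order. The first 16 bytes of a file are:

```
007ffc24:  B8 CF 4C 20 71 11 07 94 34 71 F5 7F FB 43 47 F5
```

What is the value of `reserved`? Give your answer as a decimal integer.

`reserved` follows `crc` (8 B), `tag` (4 B), so it starts at offset 8 + 4 = 12 and occupies 4 bytes.
Bytes at offsets 12..15: FB 43 47 F5.
Little-endian: lowest address holds the least-significant byte.
Reassemble most-significant byte first: F5 47 43 FB → 0xF54743FB.
0xF54743FB = 4115088379.

4115088379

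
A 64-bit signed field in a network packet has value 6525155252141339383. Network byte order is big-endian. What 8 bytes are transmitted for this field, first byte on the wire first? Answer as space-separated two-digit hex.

5A 8E 02 21 4C 28 B2 F7

6525155252141339383 in hexadecimal, padded to 64 bits, is 0x5A8E02214C28B2F7.
Split into bytes (most-significant first): 5A 8E 02 21 4C 28 B2 F7.
Big-endian stores the most-significant byte at the lowest address.
So the memory order matches the most-significant-first order: 5A 8E 02 21 4C 28 B2 F7.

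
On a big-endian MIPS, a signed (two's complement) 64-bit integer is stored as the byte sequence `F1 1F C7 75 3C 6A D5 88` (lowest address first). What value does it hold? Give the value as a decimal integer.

-1071918879952153208

Big-endian: lowest address holds the most-significant byte.
The bytes are already most-significant first: 0xF11FC7753C6AD588.
Top bit is set, so as a signed 64-bit value this is 0xF11FC7753C6AD588 − 2^64 = -1071918879952153208.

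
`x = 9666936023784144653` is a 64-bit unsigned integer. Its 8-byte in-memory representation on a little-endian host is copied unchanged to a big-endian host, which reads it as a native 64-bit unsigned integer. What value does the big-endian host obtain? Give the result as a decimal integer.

9666936023784144653 in 64-bit hexadecimal is 0x8627DB189414BF0D.
Stored little-endian, the bytes at ascending addresses are 0D BF 14 94 18 DB 27 86.
Read back as big-endian, the last byte is least significant, giving 0x0DBF149418DB2786.
0x0DBF149418DB2786 = 990533069349529478.

990533069349529478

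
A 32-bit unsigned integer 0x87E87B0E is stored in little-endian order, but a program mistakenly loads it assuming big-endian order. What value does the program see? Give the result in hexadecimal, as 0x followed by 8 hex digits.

Stored little-endian, the bytes at ascending addresses are 0E 7B E8 87.
Read back as big-endian, the last byte is least significant, giving 0x0E7BE887.

0x0E7BE887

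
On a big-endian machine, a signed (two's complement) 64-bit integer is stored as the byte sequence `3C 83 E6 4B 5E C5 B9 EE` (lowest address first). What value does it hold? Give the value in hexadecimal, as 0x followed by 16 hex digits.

0x3C83E64B5EC5B9EE

Big-endian: lowest address holds the most-significant byte.
The bytes are already most-significant first: 0x3C83E64B5EC5B9EE.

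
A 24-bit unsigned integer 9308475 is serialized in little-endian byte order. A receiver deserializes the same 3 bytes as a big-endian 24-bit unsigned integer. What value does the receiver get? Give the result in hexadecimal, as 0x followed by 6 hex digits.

0x3B098E

9308475 in 24-bit hexadecimal is 0x8E093B.
Stored little-endian, the bytes at ascending addresses are 3B 09 8E.
Read back as big-endian, the last byte is least significant, giving 0x3B098E.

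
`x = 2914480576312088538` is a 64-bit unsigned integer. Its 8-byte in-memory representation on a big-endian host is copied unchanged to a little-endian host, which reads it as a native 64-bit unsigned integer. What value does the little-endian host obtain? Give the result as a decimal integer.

2914480576312088538 in 64-bit hexadecimal is 0x287250A47FDB97DA.
Stored big-endian, the bytes at ascending addresses are 28 72 50 A4 7F DB 97 DA.
Read back as little-endian, the first byte is least significant, giving 0xDA97DB7FA4507228.
0xDA97DB7FA4507228 = 15751299563015664168.

15751299563015664168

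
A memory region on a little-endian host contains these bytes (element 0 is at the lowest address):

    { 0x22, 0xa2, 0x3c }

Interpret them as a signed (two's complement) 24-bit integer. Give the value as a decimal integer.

3973666

In little-endian order the low byte comes first in memory.
Reassemble most-significant byte first: 3C A2 22 → 0x3CA222.
0x3CA222 = 3973666.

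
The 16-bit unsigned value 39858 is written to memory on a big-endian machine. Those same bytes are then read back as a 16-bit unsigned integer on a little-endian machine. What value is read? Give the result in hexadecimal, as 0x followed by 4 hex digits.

39858 in 16-bit hexadecimal is 0x9BB2.
Stored big-endian, the bytes at ascending addresses are 9B B2.
Read back as little-endian, the first byte is least significant, giving 0xB29B.

0xB29B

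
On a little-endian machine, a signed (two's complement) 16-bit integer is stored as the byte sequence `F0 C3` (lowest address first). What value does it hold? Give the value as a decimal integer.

-15376

In little-endian order the low byte comes first in memory.
Reassemble most-significant byte first: C3 F0 → 0xC3F0.
Top bit is set, so as a signed 16-bit value this is 0xC3F0 − 2^16 = -15376.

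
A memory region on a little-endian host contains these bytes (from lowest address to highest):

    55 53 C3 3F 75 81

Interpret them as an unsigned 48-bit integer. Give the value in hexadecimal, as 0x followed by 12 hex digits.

0x81753FC35355

Little-endian stores the least-significant byte at the lowest address.
Reassemble most-significant byte first: 81 75 3F C3 53 55 → 0x81753FC35355.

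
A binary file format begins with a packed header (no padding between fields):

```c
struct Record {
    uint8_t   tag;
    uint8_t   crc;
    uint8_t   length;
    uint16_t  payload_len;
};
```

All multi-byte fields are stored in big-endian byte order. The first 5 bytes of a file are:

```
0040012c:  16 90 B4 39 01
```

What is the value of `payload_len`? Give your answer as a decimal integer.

14593

`payload_len` follows `tag` (1 B), `crc` (1 B), `length` (1 B), so it starts at offset 1 + 1 + 1 = 3 and occupies 2 bytes.
Bytes at offsets 3..4: 39 01.
Big-endian: lowest address holds the most-significant byte.
The bytes are already most-significant first: 0x3901.
0x3901 = 14593.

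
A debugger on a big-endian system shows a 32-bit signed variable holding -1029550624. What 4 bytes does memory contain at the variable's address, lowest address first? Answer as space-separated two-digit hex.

C2 A2 4D E0

Two's complement of -1029550624 in 32 bits: 1029550624 = 0x3D5DB220; invert → 0xC2A24DDF; add 1 → 0xC2A24DE0.
Split into bytes (most-significant first): C2 A2 4D E0.
Big-endian: lowest address holds the most-significant byte.
So the memory order matches the most-significant-first order: C2 A2 4D E0.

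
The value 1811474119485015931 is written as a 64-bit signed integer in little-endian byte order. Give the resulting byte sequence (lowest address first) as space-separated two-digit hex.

1811474119485015931 in hexadecimal, padded to 64 bits, is 0x1923A61D33B7C77B.
Split into bytes (most-significant first): 19 23 A6 1D 33 B7 C7 7B.
Little-endian: lowest address holds the least-significant byte.
So at ascending addresses the bytes are 7B C7 B7 33 1D A6 23 19.

7B C7 B7 33 1D A6 23 19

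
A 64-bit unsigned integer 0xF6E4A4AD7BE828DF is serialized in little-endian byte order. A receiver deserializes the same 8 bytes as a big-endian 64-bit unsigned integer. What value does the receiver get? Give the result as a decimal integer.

16080358087418242294

Stored little-endian, the bytes at ascending addresses are DF 28 E8 7B AD A4 E4 F6.
Read back as big-endian, the last byte is least significant, giving 0xDF28E87BADA4E4F6.
0xDF28E87BADA4E4F6 = 16080358087418242294.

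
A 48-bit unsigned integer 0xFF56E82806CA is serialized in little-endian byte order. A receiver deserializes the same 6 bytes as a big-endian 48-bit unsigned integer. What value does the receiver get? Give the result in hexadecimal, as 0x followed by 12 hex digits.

Stored little-endian, the bytes at ascending addresses are CA 06 28 E8 56 FF.
Read back as big-endian, the last byte is least significant, giving 0xCA0628E856FF.

0xCA0628E856FF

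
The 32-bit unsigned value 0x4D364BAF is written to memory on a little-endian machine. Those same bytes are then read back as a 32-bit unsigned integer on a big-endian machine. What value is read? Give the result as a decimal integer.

Stored little-endian, the bytes at ascending addresses are AF 4B 36 4D.
Read back as big-endian, the last byte is least significant, giving 0xAF4B364D.
0xAF4B364D = 2940941901.

2940941901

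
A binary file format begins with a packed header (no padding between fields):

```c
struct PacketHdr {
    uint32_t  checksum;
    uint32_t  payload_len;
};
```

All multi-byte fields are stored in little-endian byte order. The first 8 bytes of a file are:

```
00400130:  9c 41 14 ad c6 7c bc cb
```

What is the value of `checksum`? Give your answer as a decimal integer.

2903785884

`checksum` is the first field, at byte offset 0, occupying 4 bytes.
Bytes at offsets 0..3: 9C 41 14 AD.
In little-endian order the low byte comes first in memory.
Reassemble most-significant byte first: AD 14 41 9C → 0xAD14419C.
0xAD14419C = 2903785884.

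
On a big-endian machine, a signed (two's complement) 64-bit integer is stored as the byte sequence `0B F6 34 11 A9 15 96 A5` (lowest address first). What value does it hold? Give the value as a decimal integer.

In big-endian order the high byte comes first in memory.
The bytes are already most-significant first: 0x0BF63411A91596A5.
0x0BF63411A91596A5 = 861933629143881381.

861933629143881381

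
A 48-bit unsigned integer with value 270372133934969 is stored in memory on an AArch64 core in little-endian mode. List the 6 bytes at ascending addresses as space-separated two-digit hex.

79 17 00 EB E6 F5

270372133934969 in hexadecimal, padded to 48 bits, is 0xF5E6EB001779.
Split into bytes (most-significant first): F5 E6 EB 00 17 79.
Little-endian: lowest address holds the least-significant byte.
So at ascending addresses the bytes are 79 17 00 EB E6 F5.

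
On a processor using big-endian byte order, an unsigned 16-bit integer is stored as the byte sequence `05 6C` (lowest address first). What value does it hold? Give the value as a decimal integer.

1388

Big-endian stores the most-significant byte at the lowest address.
The bytes are already most-significant first: 0x056C.
0x056C = 1388.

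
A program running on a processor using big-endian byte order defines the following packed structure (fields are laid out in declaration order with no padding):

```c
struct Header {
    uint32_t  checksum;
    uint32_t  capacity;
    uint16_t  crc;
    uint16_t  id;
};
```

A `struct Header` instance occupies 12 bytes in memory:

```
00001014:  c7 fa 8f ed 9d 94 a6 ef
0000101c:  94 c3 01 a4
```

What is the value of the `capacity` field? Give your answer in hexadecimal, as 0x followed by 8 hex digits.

`capacity` follows `checksum` (4 bytes), so it starts at byte offset 4 and occupies 4 bytes.
Bytes at offsets 4..7: 9D 94 A6 EF.
Big-endian: lowest address holds the most-significant byte.
The bytes are already most-significant first: 0x9D94A6EF.

0x9D94A6EF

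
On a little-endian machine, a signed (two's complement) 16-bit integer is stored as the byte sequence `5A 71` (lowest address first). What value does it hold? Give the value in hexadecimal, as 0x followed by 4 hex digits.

0x715A

In little-endian order the low byte comes first in memory.
Reassemble most-significant byte first: 71 5A → 0x715A.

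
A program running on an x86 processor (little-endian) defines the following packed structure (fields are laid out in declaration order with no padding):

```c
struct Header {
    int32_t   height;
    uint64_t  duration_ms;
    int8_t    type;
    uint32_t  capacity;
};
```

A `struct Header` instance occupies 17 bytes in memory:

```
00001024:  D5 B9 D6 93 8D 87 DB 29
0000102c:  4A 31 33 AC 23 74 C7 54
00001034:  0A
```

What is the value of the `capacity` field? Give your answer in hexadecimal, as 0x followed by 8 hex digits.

`capacity` follows `height` (4 B), `duration_ms` (8 B), `type` (1 B), so it starts at offset 4 + 8 + 1 = 13 and occupies 4 bytes.
Bytes at offsets 13..16: 74 C7 54 0A.
In little-endian order the low byte comes first in memory.
Reassemble most-significant byte first: 0A 54 C7 74 → 0x0A54C774.

0x0A54C774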